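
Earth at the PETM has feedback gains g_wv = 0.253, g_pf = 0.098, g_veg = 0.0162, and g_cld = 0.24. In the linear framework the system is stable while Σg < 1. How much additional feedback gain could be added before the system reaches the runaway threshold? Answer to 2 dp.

Current total gain = 0.253 + 0.098 + 0.0162 + 0.24 = 0.6072.
Margin to runaway = 1 − 0.6072 = 0.39.

0.39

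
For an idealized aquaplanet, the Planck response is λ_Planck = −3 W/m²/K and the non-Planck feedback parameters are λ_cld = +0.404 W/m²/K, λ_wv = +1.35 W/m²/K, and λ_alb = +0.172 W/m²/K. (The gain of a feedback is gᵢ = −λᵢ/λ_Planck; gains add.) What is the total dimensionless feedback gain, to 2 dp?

Convert to gains: g_cld = 0.404/3 = 0.1347; g_wv = 1.35/3 = 0.45; g_alb = 0.172/3 = 0.05733.
Total gain g = 0.64203.

0.64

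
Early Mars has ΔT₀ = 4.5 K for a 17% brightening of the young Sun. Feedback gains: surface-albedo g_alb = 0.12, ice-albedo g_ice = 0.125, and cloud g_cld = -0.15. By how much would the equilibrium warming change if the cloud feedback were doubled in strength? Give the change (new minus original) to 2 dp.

-0.71 K

Original: g = 0.095, ΔT = 4.5/(1−0.095) = 4.9724 K.
With doubled cloud: g' = -0.055, ΔT' = 4.5/(1+0.055) = 4.2654 K.
Change = 4.2654 − 4.9724 = -0.71 K.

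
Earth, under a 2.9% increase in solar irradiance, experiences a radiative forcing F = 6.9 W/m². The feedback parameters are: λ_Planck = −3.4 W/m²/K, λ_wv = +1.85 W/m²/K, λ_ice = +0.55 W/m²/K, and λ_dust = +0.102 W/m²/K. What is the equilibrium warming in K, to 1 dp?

7.7 K

Net feedback parameter λ = (−3.4) + (+1.85) + (+0.55) + (+0.102) = -0.898 W/m²/K.
ΔT = −F/λ = −6.9/(-0.898) = 7.7 K.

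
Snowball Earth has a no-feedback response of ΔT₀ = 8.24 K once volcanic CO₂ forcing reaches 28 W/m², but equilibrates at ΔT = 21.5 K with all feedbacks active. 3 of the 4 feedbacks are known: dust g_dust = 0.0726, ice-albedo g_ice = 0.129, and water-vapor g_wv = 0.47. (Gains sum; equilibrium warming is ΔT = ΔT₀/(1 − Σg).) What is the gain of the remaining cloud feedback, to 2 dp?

Amplification A = ΔT/ΔT₀ = 21.5/8.24 = 2.609.
Total gain g = 1 − 1/A = 1 − 1/2.609 = 0.6167.
Known gains sum to 0.0726 + 0.129 + 0.47 = 0.6716.
g_cld = 0.6167 − 0.6716 = -0.05.

-0.05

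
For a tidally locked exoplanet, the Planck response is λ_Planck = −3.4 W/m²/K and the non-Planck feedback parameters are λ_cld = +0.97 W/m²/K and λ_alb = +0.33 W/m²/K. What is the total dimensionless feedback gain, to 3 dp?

0.382

Convert to gains: g_cld = 0.97/3.4 = 0.2853; g_alb = 0.33/3.4 = 0.09706.
Total gain g = 0.38236.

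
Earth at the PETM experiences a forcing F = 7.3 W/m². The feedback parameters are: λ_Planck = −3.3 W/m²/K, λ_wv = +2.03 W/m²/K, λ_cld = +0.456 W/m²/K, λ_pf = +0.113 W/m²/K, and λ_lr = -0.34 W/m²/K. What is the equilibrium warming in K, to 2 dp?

7.01 K

Net feedback parameter λ = (−3.3) + (+2.03) + (+0.456) + (+0.113) + (-0.34) = -1.041 W/m²/K.
ΔT = −F/λ = −7.3/(-1.041) = 7.01 K.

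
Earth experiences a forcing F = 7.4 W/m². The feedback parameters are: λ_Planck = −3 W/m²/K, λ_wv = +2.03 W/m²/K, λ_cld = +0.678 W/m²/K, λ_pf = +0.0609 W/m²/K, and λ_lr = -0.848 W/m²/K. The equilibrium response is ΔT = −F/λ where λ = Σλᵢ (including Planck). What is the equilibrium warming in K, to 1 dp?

Net feedback parameter λ = (−3) + (+2.03) + (+0.678) + (+0.0609) + (-0.848) = -1.0791 W/m²/K.
ΔT = −F/λ = −7.4/(-1.0791) = 6.9 K.

6.9 K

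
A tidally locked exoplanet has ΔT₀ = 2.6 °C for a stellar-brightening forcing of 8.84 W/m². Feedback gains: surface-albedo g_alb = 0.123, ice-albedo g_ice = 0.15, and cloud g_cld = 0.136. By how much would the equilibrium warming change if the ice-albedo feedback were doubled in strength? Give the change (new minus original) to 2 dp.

Original: g = 0.409, ΔT = 2.6/(1−0.409) = 4.3993 °C.
With doubled ice-albedo: g' = 0.559, ΔT' = 2.6/(1−0.559) = 5.8957 °C.
Change = 5.8957 − 4.3993 = 1.50 °C.

1.50 °C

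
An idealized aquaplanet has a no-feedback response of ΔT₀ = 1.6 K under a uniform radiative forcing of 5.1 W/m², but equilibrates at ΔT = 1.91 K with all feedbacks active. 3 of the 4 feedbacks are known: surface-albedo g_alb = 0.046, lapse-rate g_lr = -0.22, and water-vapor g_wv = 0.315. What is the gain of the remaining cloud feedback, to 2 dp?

Amplification A = ΔT/ΔT₀ = 1.91/1.6 = 1.194.
Total gain g = 1 − 1/A = 1 − 1/1.194 = 0.1625.
Known gains sum to 0.046 − 0.22 + 0.315 = 0.141.
g_cld = 0.1625 − 0.141 = 0.02.

0.02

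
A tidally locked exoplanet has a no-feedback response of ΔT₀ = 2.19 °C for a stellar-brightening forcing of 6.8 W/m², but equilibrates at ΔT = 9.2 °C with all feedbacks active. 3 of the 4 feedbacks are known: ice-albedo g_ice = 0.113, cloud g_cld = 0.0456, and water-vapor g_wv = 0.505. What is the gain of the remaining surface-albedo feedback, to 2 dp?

0.10

Amplification A = ΔT/ΔT₀ = 9.2/2.19 = 4.201.
Total gain g = 1 − 1/A = 1 − 1/4.201 = 0.762.
Known gains sum to 0.113 + 0.0456 + 0.505 = 0.6636.
g_alb = 0.762 − 0.6636 = 0.10.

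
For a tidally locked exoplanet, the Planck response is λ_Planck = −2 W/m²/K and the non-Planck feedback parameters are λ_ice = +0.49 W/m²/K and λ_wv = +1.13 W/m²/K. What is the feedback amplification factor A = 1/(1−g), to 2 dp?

Convert to gains: g_ice = 0.49/2 = 0.245; g_wv = 1.13/2 = 0.565.
Total gain g = 0.81.
A = 1/(1 − 0.81) = 5.26.

5.26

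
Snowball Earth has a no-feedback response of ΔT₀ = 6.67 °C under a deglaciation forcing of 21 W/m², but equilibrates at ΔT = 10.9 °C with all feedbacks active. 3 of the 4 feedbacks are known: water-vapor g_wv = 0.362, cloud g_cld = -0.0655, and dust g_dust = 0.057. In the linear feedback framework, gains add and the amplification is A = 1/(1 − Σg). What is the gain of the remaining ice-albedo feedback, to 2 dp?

Amplification A = ΔT/ΔT₀ = 10.9/6.67 = 1.634.
Total gain g = 1 − 1/A = 1 − 1/1.634 = 0.388.
Known gains sum to 0.362 − 0.0655 + 0.057 = 0.3535.
g_ice = 0.388 − 0.3535 = 0.03.

0.03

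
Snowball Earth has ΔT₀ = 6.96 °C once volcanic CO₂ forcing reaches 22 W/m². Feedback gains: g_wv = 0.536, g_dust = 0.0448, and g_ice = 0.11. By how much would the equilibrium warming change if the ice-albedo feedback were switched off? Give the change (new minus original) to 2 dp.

-5.91 °C

Original: g = 0.6908, ΔT = 6.96/(1−0.6908) = 22.5097 °C.
Without ice-albedo: g' = 0.5808, ΔT' = 6.96/(1−0.5808) = 16.6031 °C.
Change = 16.6031 − 22.5097 = -5.91 °C.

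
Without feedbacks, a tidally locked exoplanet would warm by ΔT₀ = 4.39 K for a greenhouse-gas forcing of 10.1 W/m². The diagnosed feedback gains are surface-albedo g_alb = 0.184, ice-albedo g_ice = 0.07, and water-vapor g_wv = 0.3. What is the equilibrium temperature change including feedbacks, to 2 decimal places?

Total gain g = 0.184 + 0.07 + 0.3 = 0.554.
Amplification A = 1/(1 − 0.554) = 2.242.
ΔT = 4.39 × 2.242 = 9.84 K.

9.84 K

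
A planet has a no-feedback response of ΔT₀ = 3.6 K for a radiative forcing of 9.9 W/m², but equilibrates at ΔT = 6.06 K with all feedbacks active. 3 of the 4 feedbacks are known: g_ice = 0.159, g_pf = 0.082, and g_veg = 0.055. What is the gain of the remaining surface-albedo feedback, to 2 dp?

Amplification A = ΔT/ΔT₀ = 6.06/3.6 = 1.683.
Total gain g = 1 − 1/A = 1 − 1/1.683 = 0.4058.
Known gains sum to 0.159 + 0.082 + 0.055 = 0.296.
g_alb = 0.4058 − 0.296 = 0.11.

0.11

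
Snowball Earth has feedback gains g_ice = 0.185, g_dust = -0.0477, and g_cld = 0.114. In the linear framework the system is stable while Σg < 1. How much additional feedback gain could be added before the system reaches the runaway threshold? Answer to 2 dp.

0.75

Current total gain = 0.185 − 0.0477 + 0.114 = 0.2513.
Margin to runaway = 1 − 0.2513 = 0.75.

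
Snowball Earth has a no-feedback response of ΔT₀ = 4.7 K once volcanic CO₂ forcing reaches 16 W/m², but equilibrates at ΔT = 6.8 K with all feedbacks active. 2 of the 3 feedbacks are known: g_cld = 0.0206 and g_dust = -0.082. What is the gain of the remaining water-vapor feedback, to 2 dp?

Amplification A = ΔT/ΔT₀ = 6.8/4.7 = 1.447.
Total gain g = 1 − 1/A = 1 − 1/1.447 = 0.3089.
Known gains sum to 0.0206 − 0.082 = -0.0614.
g_wv = 0.3089 + 0.0614 = 0.37.

0.37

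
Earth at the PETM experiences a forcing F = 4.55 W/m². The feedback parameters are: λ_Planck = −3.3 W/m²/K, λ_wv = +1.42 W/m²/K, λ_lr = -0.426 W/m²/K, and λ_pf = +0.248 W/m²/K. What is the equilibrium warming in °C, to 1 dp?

Net feedback parameter λ = (−3.3) + (+1.42) + (-0.426) + (+0.248) = -2.058 W/m²/K.
ΔT = −F/λ = −4.55/(-2.058) = 2.2 °C.

2.2 °C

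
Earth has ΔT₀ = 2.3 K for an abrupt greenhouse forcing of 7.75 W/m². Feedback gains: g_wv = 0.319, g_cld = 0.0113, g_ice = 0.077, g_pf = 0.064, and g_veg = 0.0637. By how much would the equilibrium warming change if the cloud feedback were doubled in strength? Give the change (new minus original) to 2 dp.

Original: g = 0.535, ΔT = 2.3/(1−0.535) = 4.9462 K.
With doubled cloud: g' = 0.5463, ΔT' = 2.3/(1−0.5463) = 5.0694 K.
Change = 5.0694 − 4.9462 = 0.12 K.

0.12 K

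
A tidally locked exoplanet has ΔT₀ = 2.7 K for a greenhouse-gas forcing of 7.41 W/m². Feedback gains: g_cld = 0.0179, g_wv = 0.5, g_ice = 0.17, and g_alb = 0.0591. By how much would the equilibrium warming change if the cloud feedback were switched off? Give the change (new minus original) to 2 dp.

-0.71 K

Original: g = 0.747, ΔT = 2.7/(1−0.747) = 10.6719 K.
Without cloud: g' = 0.7291, ΔT' = 2.7/(1−0.7291) = 9.9668 K.
Change = 9.9668 − 10.6719 = -0.71 K.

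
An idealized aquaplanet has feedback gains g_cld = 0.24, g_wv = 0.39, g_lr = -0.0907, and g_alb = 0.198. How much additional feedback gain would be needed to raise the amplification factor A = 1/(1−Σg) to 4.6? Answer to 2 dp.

0.05

Current total gain = 0.7373.
Target gain for A = 4.6: g* = 1 − 1/4.6 = 0.7826.
Additional gain needed = 0.7826 − 0.7373 = 0.05.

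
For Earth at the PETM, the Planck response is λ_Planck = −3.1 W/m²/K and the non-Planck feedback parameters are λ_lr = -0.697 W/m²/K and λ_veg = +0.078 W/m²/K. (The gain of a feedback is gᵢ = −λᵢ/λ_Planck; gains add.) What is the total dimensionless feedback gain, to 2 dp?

Convert to gains: g_lr = -0.697/3.1 = -0.2248; g_veg = 0.078/3.1 = 0.02516.
Total gain g = -0.19964.

-0.20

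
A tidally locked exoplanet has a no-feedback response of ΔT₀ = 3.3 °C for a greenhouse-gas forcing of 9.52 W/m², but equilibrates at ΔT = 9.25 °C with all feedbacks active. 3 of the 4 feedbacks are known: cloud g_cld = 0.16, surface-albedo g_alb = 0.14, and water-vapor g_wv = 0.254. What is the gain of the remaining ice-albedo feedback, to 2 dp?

0.09

Amplification A = ΔT/ΔT₀ = 9.25/3.3 = 2.803.
Total gain g = 1 − 1/A = 1 − 1/2.803 = 0.6432.
Known gains sum to 0.16 + 0.14 + 0.254 = 0.554.
g_ice = 0.6432 − 0.554 = 0.09.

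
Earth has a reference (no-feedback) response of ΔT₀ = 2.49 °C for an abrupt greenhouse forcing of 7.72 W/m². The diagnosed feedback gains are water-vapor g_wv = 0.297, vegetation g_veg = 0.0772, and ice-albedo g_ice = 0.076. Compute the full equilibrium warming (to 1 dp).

Total gain g = 0.297 + 0.0772 + 0.076 = 0.4502.
Amplification A = 1/(1 − 0.4502) = 1.819.
ΔT = 2.49 × 1.819 = 4.5 °C.

4.5 °C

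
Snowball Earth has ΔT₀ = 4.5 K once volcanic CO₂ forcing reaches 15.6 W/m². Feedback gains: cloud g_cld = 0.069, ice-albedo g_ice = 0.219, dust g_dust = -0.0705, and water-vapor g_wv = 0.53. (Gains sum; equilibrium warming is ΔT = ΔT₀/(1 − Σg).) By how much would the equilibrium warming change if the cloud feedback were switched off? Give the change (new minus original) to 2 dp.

Original: g = 0.7475, ΔT = 4.5/(1−0.7475) = 17.8218 K.
Without cloud: g' = 0.6785, ΔT' = 4.5/(1−0.6785) = 13.9969 K.
Change = 13.9969 − 17.8218 = -3.82 K.

-3.82 K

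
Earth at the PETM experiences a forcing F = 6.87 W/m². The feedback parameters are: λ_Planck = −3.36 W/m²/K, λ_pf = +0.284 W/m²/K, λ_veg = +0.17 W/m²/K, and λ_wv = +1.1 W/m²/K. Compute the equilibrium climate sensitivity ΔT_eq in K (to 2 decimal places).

3.80 K

Net feedback parameter λ = (−3.36) + (+0.284) + (+0.17) + (+1.1) = -1.806 W/m²/K.
ΔT = −F/λ = −6.87/(-1.806) = 3.80 K.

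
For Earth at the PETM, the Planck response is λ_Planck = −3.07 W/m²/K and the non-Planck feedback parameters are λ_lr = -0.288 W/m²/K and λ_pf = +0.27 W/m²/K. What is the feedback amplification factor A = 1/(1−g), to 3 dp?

Convert to gains: g_lr = -0.288/3.07 = -0.09381; g_pf = 0.27/3.07 = 0.08795.
Total gain g = -0.00586.
A = 1/(1 + 0.00586) = 0.994.

0.994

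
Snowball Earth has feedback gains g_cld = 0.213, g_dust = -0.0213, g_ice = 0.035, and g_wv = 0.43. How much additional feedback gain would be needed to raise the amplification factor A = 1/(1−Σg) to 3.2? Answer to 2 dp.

Current total gain = 0.6567.
Target gain for A = 3.2: g* = 1 − 1/3.2 = 0.6875.
Additional gain needed = 0.6875 − 0.6567 = 0.03.

0.03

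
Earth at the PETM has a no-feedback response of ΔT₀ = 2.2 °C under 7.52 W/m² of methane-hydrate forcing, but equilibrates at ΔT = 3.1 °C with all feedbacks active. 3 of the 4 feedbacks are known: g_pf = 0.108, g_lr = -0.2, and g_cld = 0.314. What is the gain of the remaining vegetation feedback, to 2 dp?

0.07

Amplification A = ΔT/ΔT₀ = 3.1/2.2 = 1.409.
Total gain g = 1 − 1/A = 1 − 1/1.409 = 0.2903.
Known gains sum to 0.108 − 0.2 + 0.314 = 0.222.
g_veg = 0.2903 − 0.222 = 0.07.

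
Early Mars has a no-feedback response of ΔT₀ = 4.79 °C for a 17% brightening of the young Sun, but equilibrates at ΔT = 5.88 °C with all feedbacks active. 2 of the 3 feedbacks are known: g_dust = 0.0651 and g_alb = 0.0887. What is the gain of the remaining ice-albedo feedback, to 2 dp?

0.03

Amplification A = ΔT/ΔT₀ = 5.88/4.79 = 1.228.
Total gain g = 1 − 1/A = 1 − 1/1.228 = 0.1857.
Known gains sum to 0.0651 + 0.0887 = 0.1538.
g_ice = 0.1857 − 0.1538 = 0.03.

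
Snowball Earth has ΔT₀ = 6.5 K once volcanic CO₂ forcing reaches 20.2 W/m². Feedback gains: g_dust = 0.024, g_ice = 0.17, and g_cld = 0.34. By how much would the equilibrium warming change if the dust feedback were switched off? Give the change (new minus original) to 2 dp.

Original: g = 0.534, ΔT = 6.5/(1−0.534) = 13.9485 K.
Without dust: g' = 0.51, ΔT' = 6.5/(1−0.51) = 13.2653 K.
Change = 13.2653 − 13.9485 = -0.68 K.

-0.68 K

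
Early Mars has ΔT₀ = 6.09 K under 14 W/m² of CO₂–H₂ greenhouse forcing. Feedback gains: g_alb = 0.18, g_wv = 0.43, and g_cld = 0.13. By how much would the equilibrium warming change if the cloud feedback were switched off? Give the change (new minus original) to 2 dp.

-7.81 K

Original: g = 0.74, ΔT = 6.09/(1−0.74) = 23.4231 K.
Without cloud: g' = 0.61, ΔT' = 6.09/(1−0.61) = 15.6154 K.
Change = 15.6154 − 23.4231 = -7.81 K.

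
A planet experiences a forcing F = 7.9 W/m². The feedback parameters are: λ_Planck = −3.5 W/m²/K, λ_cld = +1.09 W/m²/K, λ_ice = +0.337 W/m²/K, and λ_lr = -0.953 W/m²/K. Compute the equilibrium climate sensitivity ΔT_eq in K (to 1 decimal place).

2.6 K

Net feedback parameter λ = (−3.5) + (+1.09) + (+0.337) + (-0.953) = -3.026 W/m²/K.
ΔT = −F/λ = −7.9/(-3.026) = 2.6 K.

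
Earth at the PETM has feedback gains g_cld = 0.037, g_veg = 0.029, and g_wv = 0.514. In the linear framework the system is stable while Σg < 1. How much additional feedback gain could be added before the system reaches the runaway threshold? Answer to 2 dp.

0.42

Current total gain = 0.037 + 0.029 + 0.514 = 0.58.
Margin to runaway = 1 − 0.58 = 0.42.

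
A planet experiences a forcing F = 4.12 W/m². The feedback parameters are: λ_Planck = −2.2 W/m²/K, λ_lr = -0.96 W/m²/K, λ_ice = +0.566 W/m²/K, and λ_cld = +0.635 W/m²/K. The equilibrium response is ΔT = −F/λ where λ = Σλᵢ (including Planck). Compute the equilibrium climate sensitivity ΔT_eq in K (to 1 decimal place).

Net feedback parameter λ = (−2.2) + (-0.96) + (+0.566) + (+0.635) = -1.959 W/m²/K.
ΔT = −F/λ = −4.12/(-1.959) = 2.1 K.

2.1 K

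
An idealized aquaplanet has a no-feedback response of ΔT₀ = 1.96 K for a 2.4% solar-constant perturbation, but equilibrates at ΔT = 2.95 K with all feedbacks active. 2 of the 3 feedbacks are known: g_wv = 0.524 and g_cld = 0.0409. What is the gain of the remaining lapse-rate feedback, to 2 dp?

-0.23

Amplification A = ΔT/ΔT₀ = 2.95/1.96 = 1.505.
Total gain g = 1 − 1/A = 1 − 1/1.505 = 0.3355.
Known gains sum to 0.524 + 0.0409 = 0.5649.
g_lr = 0.3355 − 0.5649 = -0.23.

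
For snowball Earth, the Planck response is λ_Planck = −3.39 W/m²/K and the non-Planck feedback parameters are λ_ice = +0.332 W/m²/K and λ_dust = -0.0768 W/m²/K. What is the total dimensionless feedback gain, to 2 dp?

Convert to gains: g_ice = 0.332/3.39 = 0.09794; g_dust = -0.0768/3.39 = -0.02265.
Total gain g = 0.07529.

0.08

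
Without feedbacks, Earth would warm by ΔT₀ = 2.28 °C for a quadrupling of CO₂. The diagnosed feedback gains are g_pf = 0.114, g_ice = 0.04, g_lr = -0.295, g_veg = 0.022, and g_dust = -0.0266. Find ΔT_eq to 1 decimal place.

2.0 °C

Total gain g = 0.114 + 0.04 − 0.295 + 0.022 − 0.0266 = -0.1456.
Amplification A = 1/(1 + 0.1456) = 0.8729.
ΔT = 2.28 × 0.8729 = 2.0 °C.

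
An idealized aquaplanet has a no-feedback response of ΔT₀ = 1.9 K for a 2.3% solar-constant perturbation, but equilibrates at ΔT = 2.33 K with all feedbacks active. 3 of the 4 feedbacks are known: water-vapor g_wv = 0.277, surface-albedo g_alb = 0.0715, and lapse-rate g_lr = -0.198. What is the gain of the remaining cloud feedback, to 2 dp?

Amplification A = ΔT/ΔT₀ = 2.33/1.9 = 1.226.
Total gain g = 1 − 1/A = 1 − 1/1.226 = 0.1843.
Known gains sum to 0.277 + 0.0715 − 0.198 = 0.1505.
g_cld = 0.1843 − 0.1505 = 0.03.

0.03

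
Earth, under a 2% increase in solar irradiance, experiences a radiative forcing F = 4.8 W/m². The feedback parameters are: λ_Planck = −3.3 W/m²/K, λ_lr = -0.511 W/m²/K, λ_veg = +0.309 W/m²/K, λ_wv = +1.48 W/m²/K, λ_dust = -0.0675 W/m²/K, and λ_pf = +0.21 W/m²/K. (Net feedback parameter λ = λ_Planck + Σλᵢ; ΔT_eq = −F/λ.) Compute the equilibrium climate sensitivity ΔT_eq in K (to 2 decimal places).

2.55 K

Net feedback parameter λ = (−3.3) + (-0.511) + (+0.309) + (+1.48) + (-0.0675) + (+0.21) = -1.8795 W/m²/K.
ΔT = −F/λ = −4.8/(-1.8795) = 2.55 K.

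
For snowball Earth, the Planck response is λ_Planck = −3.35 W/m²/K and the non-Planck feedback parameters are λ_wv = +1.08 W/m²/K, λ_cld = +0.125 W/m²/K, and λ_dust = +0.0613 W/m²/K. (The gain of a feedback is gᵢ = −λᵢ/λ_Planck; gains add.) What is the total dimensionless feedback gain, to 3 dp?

0.378

Convert to gains: g_wv = 1.08/3.35 = 0.3224; g_cld = 0.125/3.35 = 0.03731; g_dust = 0.0613/3.35 = 0.0183.
Total gain g = 0.37801.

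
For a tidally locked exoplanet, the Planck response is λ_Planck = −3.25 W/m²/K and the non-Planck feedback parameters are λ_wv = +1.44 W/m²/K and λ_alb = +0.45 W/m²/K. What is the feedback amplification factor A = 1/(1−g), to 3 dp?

Convert to gains: g_wv = 1.44/3.25 = 0.4431; g_alb = 0.45/3.25 = 0.1385.
Total gain g = 0.5816.
A = 1/(1 − 0.5816) = 2.390.

2.390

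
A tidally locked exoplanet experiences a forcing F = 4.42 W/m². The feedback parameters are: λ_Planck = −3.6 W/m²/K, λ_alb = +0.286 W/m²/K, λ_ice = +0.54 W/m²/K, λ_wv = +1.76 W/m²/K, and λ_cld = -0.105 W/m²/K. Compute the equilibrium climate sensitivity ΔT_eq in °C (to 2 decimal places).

3.95 °C

Net feedback parameter λ = (−3.6) + (+0.286) + (+0.54) + (+1.76) + (-0.105) = -1.119 W/m²/K.
ΔT = −F/λ = −4.42/(-1.119) = 3.95 °C.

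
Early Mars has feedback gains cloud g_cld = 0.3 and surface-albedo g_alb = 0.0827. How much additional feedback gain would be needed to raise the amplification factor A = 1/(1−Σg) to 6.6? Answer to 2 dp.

Current total gain = 0.3827.
Target gain for A = 6.6: g* = 1 − 1/6.6 = 0.8485.
Additional gain needed = 0.8485 − 0.3827 = 0.47.

0.47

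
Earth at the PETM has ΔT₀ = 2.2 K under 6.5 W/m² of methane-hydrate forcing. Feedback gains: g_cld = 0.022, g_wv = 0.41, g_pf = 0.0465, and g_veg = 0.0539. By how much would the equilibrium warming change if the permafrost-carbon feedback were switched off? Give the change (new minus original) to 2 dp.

Original: g = 0.5324, ΔT = 2.2/(1−0.5324) = 4.7049 K.
Without permafrost-carbon: g' = 0.4859, ΔT' = 2.2/(1−0.4859) = 4.2793 K.
Change = 4.2793 − 4.7049 = -0.43 K.

-0.43 K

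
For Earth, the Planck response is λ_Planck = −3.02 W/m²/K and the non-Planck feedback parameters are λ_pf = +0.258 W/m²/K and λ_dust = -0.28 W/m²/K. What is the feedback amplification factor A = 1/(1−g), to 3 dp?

0.993

Convert to gains: g_pf = 0.258/3.02 = 0.08543; g_dust = -0.28/3.02 = -0.09272.
Total gain g = -0.00729.
A = 1/(1 + 0.00729) = 0.993.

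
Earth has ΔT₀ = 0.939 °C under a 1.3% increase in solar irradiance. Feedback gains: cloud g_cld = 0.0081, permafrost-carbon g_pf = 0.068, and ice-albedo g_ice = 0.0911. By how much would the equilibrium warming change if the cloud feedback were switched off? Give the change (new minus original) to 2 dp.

-0.01 °C

Original: g = 0.1672, ΔT = 0.939/(1−0.1672) = 1.1275 °C.
Without cloud: g' = 0.1591, ΔT' = 0.939/(1−0.1591) = 1.1167 °C.
Change = 1.1167 − 1.1275 = -0.01 °C.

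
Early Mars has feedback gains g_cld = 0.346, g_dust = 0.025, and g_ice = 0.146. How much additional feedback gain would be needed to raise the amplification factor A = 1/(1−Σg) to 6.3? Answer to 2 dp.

0.32

Current total gain = 0.517.
Target gain for A = 6.3: g* = 1 − 1/6.3 = 0.8413.
Additional gain needed = 0.8413 − 0.517 = 0.32.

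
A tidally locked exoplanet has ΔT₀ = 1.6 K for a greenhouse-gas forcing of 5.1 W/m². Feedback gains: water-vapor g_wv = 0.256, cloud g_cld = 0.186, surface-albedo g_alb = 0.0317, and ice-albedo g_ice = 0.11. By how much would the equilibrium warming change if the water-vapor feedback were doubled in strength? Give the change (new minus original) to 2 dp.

6.14 K

Original: g = 0.5837, ΔT = 1.6/(1−0.5837) = 3.8434 K.
With doubled water-vapor: g' = 0.8397, ΔT' = 1.6/(1−0.8397) = 9.9813 K.
Change = 9.9813 − 3.8434 = 6.14 K.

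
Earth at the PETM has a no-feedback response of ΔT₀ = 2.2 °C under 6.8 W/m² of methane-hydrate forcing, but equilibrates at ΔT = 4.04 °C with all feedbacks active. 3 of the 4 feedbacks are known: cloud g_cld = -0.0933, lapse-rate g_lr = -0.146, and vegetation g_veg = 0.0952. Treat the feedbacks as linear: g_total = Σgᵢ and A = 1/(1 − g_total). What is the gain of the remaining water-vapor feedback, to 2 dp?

0.60

Amplification A = ΔT/ΔT₀ = 4.04/2.2 = 1.836.
Total gain g = 1 − 1/A = 1 − 1/1.836 = 0.4553.
Known gains sum to -0.0933 − 0.146 + 0.0952 = -0.1441.
g_wv = 0.4553 + 0.1441 = 0.60.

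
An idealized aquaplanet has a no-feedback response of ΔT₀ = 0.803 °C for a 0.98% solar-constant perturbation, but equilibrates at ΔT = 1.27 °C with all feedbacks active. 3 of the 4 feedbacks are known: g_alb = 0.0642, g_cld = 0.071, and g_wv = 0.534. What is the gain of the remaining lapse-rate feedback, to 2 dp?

Amplification A = ΔT/ΔT₀ = 1.27/0.803 = 1.582.
Total gain g = 1 − 1/A = 1 − 1/1.582 = 0.3679.
Known gains sum to 0.0642 + 0.071 + 0.534 = 0.6692.
g_lr = 0.3679 − 0.6692 = -0.30.

-0.30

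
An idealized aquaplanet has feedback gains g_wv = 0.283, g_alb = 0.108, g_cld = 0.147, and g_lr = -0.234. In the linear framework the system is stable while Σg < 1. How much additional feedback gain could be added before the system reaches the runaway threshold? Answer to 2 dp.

Current total gain = 0.283 + 0.108 + 0.147 − 0.234 = 0.304.
Margin to runaway = 1 − 0.304 = 0.70.

0.70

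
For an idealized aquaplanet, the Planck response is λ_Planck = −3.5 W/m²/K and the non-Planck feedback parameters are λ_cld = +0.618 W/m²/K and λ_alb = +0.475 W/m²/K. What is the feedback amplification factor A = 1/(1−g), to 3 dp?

Convert to gains: g_cld = 0.618/3.5 = 0.1766; g_alb = 0.475/3.5 = 0.1357.
Total gain g = 0.3123.
A = 1/(1 − 0.3123) = 1.454.

1.454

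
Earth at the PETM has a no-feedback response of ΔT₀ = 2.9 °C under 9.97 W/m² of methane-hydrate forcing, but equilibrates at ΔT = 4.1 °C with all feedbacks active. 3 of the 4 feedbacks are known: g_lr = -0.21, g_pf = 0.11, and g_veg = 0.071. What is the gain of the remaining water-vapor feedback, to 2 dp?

0.32

Amplification A = ΔT/ΔT₀ = 4.1/2.9 = 1.414.
Total gain g = 1 − 1/A = 1 − 1/1.414 = 0.2928.
Known gains sum to -0.21 + 0.11 + 0.071 = -0.029.
g_wv = 0.2928 + 0.029 = 0.32.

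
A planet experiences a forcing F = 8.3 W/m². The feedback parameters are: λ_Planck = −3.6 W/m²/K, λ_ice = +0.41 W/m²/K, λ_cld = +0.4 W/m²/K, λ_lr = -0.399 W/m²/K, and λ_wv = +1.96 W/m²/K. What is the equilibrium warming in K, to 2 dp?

Net feedback parameter λ = (−3.6) + (+0.41) + (+0.4) + (-0.399) + (+1.96) = -1.229 W/m²/K.
ΔT = −F/λ = −8.3/(-1.229) = 6.75 K.

6.75 K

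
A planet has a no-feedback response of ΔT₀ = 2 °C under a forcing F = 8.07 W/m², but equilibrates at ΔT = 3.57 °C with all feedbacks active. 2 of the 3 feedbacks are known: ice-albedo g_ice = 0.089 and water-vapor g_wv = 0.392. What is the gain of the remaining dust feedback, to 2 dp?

Amplification A = ΔT/ΔT₀ = 3.57/2 = 1.785.
Total gain g = 1 − 1/A = 1 − 1/1.785 = 0.4398.
Known gains sum to 0.089 + 0.392 = 0.481.
g_dust = 0.4398 − 0.481 = -0.04.

-0.04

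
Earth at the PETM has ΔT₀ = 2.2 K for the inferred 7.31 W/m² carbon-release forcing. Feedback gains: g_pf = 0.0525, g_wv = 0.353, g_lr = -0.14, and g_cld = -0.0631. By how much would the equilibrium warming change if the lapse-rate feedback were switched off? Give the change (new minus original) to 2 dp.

0.59 K

Original: g = 0.2024, ΔT = 2.2/(1−0.2024) = 2.7583 K.
Without lapse-rate: g' = 0.3424, ΔT' = 2.2/(1−0.3424) = 3.3455 K.
Change = 3.3455 − 2.7583 = 0.59 K.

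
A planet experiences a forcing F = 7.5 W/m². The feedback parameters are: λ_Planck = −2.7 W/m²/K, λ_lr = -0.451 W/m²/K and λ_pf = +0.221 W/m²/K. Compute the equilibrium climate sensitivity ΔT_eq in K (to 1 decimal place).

Net feedback parameter λ = (−2.7) + (-0.451) + (+0.221) = -2.93 W/m²/K.
ΔT = −F/λ = −7.5/(-2.93) = 2.6 K.

2.6 K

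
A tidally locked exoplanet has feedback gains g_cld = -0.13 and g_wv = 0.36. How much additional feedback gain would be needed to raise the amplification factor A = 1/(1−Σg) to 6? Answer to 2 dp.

Current total gain = 0.23.
Target gain for A = 6: g* = 1 − 1/6 = 0.8333.
Additional gain needed = 0.8333 − 0.23 = 0.60.

0.60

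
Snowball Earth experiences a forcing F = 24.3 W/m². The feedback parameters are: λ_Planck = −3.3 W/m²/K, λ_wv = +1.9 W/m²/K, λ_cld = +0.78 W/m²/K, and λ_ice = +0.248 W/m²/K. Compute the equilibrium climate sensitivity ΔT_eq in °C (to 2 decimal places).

Net feedback parameter λ = (−3.3) + (+1.9) + (+0.78) + (+0.248) = -0.372 W/m²/K.
ΔT = −F/λ = −24.3/(-0.372) = 65.32 °C.

65.32 °C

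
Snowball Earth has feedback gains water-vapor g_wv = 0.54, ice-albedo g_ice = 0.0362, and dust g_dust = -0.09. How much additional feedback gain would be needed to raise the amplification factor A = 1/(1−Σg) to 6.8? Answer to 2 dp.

Current total gain = 0.4862.
Target gain for A = 6.8: g* = 1 − 1/6.8 = 0.8529.
Additional gain needed = 0.8529 − 0.4862 = 0.37.

0.37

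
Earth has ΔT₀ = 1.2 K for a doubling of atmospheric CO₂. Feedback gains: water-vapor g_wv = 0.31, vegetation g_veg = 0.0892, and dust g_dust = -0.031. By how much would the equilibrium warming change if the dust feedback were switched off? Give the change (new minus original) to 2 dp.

Original: g = 0.3682, ΔT = 1.2/(1−0.3682) = 1.8993 K.
Without dust: g' = 0.3992, ΔT' = 1.2/(1−0.3992) = 1.9973 K.
Change = 1.9973 − 1.8993 = 0.10 K.

0.10 K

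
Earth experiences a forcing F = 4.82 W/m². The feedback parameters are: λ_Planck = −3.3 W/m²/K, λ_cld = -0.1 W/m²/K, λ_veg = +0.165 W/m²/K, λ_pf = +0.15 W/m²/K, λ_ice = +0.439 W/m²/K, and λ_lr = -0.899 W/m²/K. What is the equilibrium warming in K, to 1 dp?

1.4 K

Net feedback parameter λ = (−3.3) + (-0.1) + (+0.165) + (+0.15) + (+0.439) + (-0.899) = -3.545 W/m²/K.
ΔT = −F/λ = −4.82/(-3.545) = 1.4 K.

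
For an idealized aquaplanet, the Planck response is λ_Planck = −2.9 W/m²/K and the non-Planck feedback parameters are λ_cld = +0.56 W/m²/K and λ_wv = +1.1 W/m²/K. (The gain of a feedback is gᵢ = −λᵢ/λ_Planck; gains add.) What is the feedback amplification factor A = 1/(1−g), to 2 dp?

Convert to gains: g_cld = 0.56/2.9 = 0.1931; g_wv = 1.1/2.9 = 0.3793.
Total gain g = 0.5724.
A = 1/(1 − 0.5724) = 2.34.

2.34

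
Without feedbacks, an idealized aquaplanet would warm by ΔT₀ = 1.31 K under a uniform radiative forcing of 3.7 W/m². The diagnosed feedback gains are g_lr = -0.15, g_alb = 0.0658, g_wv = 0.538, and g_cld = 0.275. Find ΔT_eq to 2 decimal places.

Total gain g = -0.15 + 0.0658 + 0.538 + 0.275 = 0.7288.
Amplification A = 1/(1 − 0.7288) = 3.687.
ΔT = 1.31 × 3.687 = 4.83 K.

4.83 K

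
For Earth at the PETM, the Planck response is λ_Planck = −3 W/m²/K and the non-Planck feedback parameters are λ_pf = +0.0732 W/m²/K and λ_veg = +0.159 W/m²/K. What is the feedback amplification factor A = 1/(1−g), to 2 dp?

Convert to gains: g_pf = 0.0732/3 = 0.0244; g_veg = 0.159/3 = 0.053.
Total gain g = 0.0774.
A = 1/(1 − 0.0774) = 1.08.

1.08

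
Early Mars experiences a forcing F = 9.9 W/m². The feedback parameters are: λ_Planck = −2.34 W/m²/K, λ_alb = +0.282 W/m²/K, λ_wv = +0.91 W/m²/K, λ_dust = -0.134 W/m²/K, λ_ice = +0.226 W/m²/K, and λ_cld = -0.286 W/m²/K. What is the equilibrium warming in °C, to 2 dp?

Net feedback parameter λ = (−2.34) + (+0.282) + (+0.91) + (-0.134) + (+0.226) + (-0.286) = -1.342 W/m²/K.
ΔT = −F/λ = −9.9/(-1.342) = 7.38 °C.

7.38 °C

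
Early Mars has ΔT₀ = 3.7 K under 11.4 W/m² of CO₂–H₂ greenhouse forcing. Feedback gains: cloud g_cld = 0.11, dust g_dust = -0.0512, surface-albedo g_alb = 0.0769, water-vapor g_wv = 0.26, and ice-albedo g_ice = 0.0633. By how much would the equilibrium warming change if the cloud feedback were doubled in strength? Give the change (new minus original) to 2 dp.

1.75 K

Original: g = 0.459, ΔT = 3.7/(1−0.459) = 6.8392 K.
With doubled cloud: g' = 0.569, ΔT' = 3.7/(1−0.569) = 8.5847 K.
Change = 8.5847 − 6.8392 = 1.75 K.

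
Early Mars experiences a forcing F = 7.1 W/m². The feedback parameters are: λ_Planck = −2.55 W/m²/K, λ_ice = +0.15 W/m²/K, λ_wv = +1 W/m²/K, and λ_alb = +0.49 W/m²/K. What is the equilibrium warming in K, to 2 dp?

Net feedback parameter λ = (−2.55) + (+0.15) + (+1) + (+0.49) = -0.91 W/m²/K.
ΔT = −F/λ = −7.1/(-0.91) = 7.80 K.

7.80 K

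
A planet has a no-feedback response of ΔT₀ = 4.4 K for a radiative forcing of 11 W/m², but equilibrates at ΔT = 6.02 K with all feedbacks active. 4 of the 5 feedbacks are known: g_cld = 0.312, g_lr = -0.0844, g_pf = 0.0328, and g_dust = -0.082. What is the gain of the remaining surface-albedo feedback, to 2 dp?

0.09

Amplification A = ΔT/ΔT₀ = 6.02/4.4 = 1.368.
Total gain g = 1 − 1/A = 1 − 1/1.368 = 0.269.
Known gains sum to 0.312 − 0.0844 + 0.0328 − 0.082 = 0.1784.
g_alb = 0.269 − 0.1784 = 0.09.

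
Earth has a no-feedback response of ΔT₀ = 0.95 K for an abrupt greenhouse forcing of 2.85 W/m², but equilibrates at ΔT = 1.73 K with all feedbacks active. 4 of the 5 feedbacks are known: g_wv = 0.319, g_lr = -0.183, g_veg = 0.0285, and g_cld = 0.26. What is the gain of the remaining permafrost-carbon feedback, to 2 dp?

0.03

Amplification A = ΔT/ΔT₀ = 1.73/0.95 = 1.821.
Total gain g = 1 − 1/A = 1 − 1/1.821 = 0.4509.
Known gains sum to 0.319 − 0.183 + 0.0285 + 0.26 = 0.4245.
g_pf = 0.4509 − 0.4245 = 0.03.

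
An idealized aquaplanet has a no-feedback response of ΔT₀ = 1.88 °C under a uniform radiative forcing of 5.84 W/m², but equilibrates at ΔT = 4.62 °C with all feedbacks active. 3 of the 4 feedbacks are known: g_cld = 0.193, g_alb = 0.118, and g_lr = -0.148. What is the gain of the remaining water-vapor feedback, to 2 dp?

0.43

Amplification A = ΔT/ΔT₀ = 4.62/1.88 = 2.457.
Total gain g = 1 − 1/A = 1 − 1/2.457 = 0.593.
Known gains sum to 0.193 + 0.118 − 0.148 = 0.163.
g_wv = 0.593 − 0.163 = 0.43.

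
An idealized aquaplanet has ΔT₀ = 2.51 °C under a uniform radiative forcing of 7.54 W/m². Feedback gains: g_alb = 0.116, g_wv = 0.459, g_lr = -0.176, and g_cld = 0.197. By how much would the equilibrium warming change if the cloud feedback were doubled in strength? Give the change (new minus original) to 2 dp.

5.91 °C

Original: g = 0.596, ΔT = 2.51/(1−0.596) = 6.2129 °C.
With doubled cloud: g' = 0.793, ΔT' = 2.51/(1−0.793) = 12.1256 °C.
Change = 12.1256 − 6.2129 = 5.91 °C.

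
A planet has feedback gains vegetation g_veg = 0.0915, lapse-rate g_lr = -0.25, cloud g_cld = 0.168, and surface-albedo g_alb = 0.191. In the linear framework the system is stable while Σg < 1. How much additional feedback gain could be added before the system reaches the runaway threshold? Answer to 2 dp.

0.80

Current total gain = 0.0915 − 0.25 + 0.168 + 0.191 = 0.2005.
Margin to runaway = 1 − 0.2005 = 0.80.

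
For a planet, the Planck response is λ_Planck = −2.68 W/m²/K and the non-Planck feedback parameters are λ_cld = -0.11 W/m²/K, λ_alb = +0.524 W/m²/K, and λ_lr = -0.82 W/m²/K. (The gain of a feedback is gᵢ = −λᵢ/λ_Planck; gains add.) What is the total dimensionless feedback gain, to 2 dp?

-0.15

Convert to gains: g_cld = -0.11/2.68 = -0.04104; g_alb = 0.524/2.68 = 0.1955; g_lr = -0.82/2.68 = -0.306.
Total gain g = -0.15154.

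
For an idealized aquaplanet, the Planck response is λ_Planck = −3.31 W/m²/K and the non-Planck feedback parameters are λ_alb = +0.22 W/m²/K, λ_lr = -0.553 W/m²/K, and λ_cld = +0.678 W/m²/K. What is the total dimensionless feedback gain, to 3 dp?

0.104

Convert to gains: g_alb = 0.22/3.31 = 0.06647; g_lr = -0.553/3.31 = -0.1671; g_cld = 0.678/3.31 = 0.2048.
Total gain g = 0.10417.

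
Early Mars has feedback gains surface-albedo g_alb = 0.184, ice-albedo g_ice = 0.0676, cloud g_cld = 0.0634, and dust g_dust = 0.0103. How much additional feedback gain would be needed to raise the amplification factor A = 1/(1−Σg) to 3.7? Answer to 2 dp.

0.40

Current total gain = 0.3253.
Target gain for A = 3.7: g* = 1 − 1/3.7 = 0.7297.
Additional gain needed = 0.7297 − 0.3253 = 0.40.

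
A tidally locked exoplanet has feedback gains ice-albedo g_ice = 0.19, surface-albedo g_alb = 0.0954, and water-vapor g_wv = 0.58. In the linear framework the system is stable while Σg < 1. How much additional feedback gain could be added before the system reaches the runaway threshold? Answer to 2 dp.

Current total gain = 0.19 + 0.0954 + 0.58 = 0.8654.
Margin to runaway = 1 − 0.8654 = 0.13.

0.13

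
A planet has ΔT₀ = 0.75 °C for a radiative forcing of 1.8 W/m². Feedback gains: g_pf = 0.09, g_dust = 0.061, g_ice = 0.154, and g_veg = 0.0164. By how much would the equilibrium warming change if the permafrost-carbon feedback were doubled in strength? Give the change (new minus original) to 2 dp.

Original: g = 0.3214, ΔT = 0.75/(1−0.3214) = 1.1052 °C.
With doubled permafrost-carbon: g' = 0.4114, ΔT' = 0.75/(1−0.4114) = 1.2742 °C.
Change = 1.2742 − 1.1052 = 0.17 °C.

0.17 °C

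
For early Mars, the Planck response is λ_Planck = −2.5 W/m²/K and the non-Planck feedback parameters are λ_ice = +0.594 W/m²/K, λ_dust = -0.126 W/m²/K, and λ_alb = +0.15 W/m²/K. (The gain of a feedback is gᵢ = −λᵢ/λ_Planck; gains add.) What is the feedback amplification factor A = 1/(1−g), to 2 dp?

Convert to gains: g_ice = 0.594/2.5 = 0.2376; g_dust = -0.126/2.5 = -0.0504; g_alb = 0.15/2.5 = 0.06.
Total gain g = 0.2472.
A = 1/(1 − 0.2472) = 1.33.

1.33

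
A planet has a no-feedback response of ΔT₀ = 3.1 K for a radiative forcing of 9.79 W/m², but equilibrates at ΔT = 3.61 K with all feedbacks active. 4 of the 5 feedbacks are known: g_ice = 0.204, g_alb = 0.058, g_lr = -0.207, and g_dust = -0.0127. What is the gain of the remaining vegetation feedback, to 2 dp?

0.10

Amplification A = ΔT/ΔT₀ = 3.61/3.1 = 1.165.
Total gain g = 1 − 1/A = 1 − 1/1.165 = 0.1416.
Known gains sum to 0.204 + 0.058 − 0.207 − 0.0127 = 0.0423.
g_veg = 0.1416 − 0.0423 = 0.10.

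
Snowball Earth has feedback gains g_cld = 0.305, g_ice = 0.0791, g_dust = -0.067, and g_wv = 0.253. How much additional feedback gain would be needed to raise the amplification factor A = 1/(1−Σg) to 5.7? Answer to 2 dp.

0.25

Current total gain = 0.5701.
Target gain for A = 5.7: g* = 1 − 1/5.7 = 0.8246.
Additional gain needed = 0.8246 − 0.5701 = 0.25.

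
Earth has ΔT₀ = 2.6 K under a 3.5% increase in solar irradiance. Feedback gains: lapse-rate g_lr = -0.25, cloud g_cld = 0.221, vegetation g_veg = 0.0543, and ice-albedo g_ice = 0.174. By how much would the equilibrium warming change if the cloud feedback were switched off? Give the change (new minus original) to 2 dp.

Original: g = 0.1993, ΔT = 2.6/(1−0.1993) = 3.2472 K.
Without cloud: g' = -0.0217, ΔT' = 2.6/(1+0.0217) = 2.5448 K.
Change = 2.5448 − 3.2472 = -0.70 K.

-0.70 K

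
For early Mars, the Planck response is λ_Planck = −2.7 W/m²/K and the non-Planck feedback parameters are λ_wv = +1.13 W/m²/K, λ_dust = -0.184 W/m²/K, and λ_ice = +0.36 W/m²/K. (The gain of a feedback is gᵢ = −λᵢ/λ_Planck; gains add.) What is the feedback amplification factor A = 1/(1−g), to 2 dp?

1.94

Convert to gains: g_wv = 1.13/2.7 = 0.4185; g_dust = -0.184/2.7 = -0.06815; g_ice = 0.36/2.7 = 0.1333.
Total gain g = 0.48365.
A = 1/(1 − 0.48365) = 1.94.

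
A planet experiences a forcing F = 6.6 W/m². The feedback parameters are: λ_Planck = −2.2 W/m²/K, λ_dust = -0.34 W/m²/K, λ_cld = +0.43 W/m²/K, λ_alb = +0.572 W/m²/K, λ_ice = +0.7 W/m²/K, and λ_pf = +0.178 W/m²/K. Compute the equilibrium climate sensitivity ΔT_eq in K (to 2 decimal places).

Net feedback parameter λ = (−2.2) + (-0.34) + (+0.43) + (+0.572) + (+0.7) + (+0.178) = -0.66 W/m²/K.
ΔT = −F/λ = −6.6/(-0.66) = 10.00 K.

10.00 K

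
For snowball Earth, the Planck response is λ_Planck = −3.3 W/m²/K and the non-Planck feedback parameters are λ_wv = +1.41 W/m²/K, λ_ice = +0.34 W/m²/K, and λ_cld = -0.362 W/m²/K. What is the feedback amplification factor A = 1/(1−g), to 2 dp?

1.73

Convert to gains: g_wv = 1.41/3.3 = 0.4273; g_ice = 0.34/3.3 = 0.103; g_cld = -0.362/3.3 = -0.1097.
Total gain g = 0.4206.
A = 1/(1 − 0.4206) = 1.73.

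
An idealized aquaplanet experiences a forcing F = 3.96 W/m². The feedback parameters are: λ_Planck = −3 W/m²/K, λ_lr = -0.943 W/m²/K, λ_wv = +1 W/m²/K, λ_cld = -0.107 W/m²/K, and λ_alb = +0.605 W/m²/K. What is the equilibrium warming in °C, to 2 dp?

1.62 °C

Net feedback parameter λ = (−3) + (-0.943) + (+1) + (-0.107) + (+0.605) = -2.445 W/m²/K.
ΔT = −F/λ = −3.96/(-2.445) = 1.62 °C.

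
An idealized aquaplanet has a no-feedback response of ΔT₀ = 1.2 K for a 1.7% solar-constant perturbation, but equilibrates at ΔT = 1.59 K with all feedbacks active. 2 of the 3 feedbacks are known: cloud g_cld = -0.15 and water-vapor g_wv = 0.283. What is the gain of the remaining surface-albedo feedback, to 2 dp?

0.11

Amplification A = ΔT/ΔT₀ = 1.59/1.2 = 1.325.
Total gain g = 1 − 1/A = 1 − 1/1.325 = 0.2453.
Known gains sum to -0.15 + 0.283 = 0.133.
g_alb = 0.2453 − 0.133 = 0.11.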